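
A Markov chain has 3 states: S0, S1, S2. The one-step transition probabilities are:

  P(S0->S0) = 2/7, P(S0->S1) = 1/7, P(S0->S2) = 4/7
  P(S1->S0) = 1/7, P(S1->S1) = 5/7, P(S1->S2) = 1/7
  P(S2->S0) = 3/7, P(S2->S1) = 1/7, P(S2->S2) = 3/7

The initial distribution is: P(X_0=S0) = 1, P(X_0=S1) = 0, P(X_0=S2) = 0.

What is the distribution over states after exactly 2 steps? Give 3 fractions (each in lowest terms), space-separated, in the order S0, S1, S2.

Propagating the distribution step by step (d_{t+1} = d_t * P):
d_0 = (S0=1, S1=0, S2=0)
  d_1[S0] = 1*2/7 + 0*1/7 + 0*3/7 = 2/7
  d_1[S1] = 1*1/7 + 0*5/7 + 0*1/7 = 1/7
  d_1[S2] = 1*4/7 + 0*1/7 + 0*3/7 = 4/7
d_1 = (S0=2/7, S1=1/7, S2=4/7)
  d_2[S0] = 2/7*2/7 + 1/7*1/7 + 4/7*3/7 = 17/49
  d_2[S1] = 2/7*1/7 + 1/7*5/7 + 4/7*1/7 = 11/49
  d_2[S2] = 2/7*4/7 + 1/7*1/7 + 4/7*3/7 = 3/7
d_2 = (S0=17/49, S1=11/49, S2=3/7)

Answer: 17/49 11/49 3/7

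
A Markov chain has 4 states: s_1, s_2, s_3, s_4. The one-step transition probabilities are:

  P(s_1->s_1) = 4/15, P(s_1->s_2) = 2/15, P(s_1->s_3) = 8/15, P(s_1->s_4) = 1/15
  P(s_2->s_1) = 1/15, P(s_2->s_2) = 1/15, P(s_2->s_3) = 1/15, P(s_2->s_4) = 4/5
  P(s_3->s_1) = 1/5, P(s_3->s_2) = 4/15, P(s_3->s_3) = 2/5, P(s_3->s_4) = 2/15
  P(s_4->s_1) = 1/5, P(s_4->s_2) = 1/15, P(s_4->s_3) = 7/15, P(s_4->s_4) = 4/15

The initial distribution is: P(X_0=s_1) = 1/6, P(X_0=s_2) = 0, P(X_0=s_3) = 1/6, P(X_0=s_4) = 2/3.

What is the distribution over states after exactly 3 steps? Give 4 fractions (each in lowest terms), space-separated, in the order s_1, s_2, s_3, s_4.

Propagating the distribution step by step (d_{t+1} = d_t * P):
d_0 = (s_1=1/6, s_2=0, s_3=1/6, s_4=2/3)
  d_1[s_1] = 1/6*4/15 + 0*1/15 + 1/6*1/5 + 2/3*1/5 = 19/90
  d_1[s_2] = 1/6*2/15 + 0*1/15 + 1/6*4/15 + 2/3*1/15 = 1/9
  d_1[s_3] = 1/6*8/15 + 0*1/15 + 1/6*2/5 + 2/3*7/15 = 7/15
  d_1[s_4] = 1/6*1/15 + 0*4/5 + 1/6*2/15 + 2/3*4/15 = 19/90
d_1 = (s_1=19/90, s_2=1/9, s_3=7/15, s_4=19/90)
  d_2[s_1] = 19/90*4/15 + 1/9*1/15 + 7/15*1/5 + 19/90*1/5 = 269/1350
  d_2[s_2] = 19/90*2/15 + 1/9*1/15 + 7/15*4/15 + 19/90*1/15 = 47/270
  d_2[s_3] = 19/90*8/15 + 1/9*1/15 + 7/15*2/5 + 19/90*7/15 = 547/1350
  d_2[s_4] = 19/90*1/15 + 1/9*4/5 + 7/15*2/15 + 19/90*4/15 = 299/1350
d_2 = (s_1=269/1350, s_2=47/270, s_3=547/1350, s_4=299/1350)
  d_3[s_1] = 269/1350*4/15 + 47/270*1/15 + 547/1350*1/5 + 299/1350*1/5 = 1283/6750
  d_3[s_2] = 269/1350*2/15 + 47/270*1/15 + 547/1350*4/15 + 299/1350*1/15 = 326/2025
  d_3[s_3] = 269/1350*8/15 + 47/270*1/15 + 547/1350*2/5 + 299/1350*7/15 = 3881/10125
  d_3[s_4] = 269/1350*1/15 + 47/270*4/5 + 547/1350*2/15 + 299/1350*4/15 = 1793/6750
d_3 = (s_1=1283/6750, s_2=326/2025, s_3=3881/10125, s_4=1793/6750)

Answer: 1283/6750 326/2025 3881/10125 1793/6750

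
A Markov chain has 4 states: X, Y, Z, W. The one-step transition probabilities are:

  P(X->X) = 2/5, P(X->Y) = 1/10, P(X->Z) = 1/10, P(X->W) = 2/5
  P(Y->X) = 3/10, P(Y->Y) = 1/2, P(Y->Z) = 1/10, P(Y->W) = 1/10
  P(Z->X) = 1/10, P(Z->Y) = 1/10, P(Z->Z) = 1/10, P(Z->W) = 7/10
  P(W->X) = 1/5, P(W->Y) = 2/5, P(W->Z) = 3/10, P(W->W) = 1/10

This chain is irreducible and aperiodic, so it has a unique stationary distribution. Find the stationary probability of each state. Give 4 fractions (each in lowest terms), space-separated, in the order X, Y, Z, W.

Answer: 112/417 253/834 43/278 38/139

Derivation:
The stationary distribution satisfies pi = pi * P, i.e.:
  pi_X = 2/5*pi_X + 3/10*pi_Y + 1/10*pi_Z + 1/5*pi_W
  pi_Y = 1/10*pi_X + 1/2*pi_Y + 1/10*pi_Z + 2/5*pi_W
  pi_Z = 1/10*pi_X + 1/10*pi_Y + 1/10*pi_Z + 3/10*pi_W
  pi_W = 2/5*pi_X + 1/10*pi_Y + 7/10*pi_Z + 1/10*pi_W
with normalization: pi_X + pi_Y + pi_Z + pi_W = 1.

Using the first 3 balance equations plus normalization, the linear system A*pi = b is:
  [-3/5, 3/10, 1/10, 1/5] . pi = 0
  [1/10, -1/2, 1/10, 2/5] . pi = 0
  [1/10, 1/10, -9/10, 3/10] . pi = 0
  [1, 1, 1, 1] . pi = 1

Solving yields:
  pi_X = 112/417
  pi_Y = 253/834
  pi_Z = 43/278
  pi_W = 38/139

Verification (pi * P):
  112/417*2/5 + 253/834*3/10 + 43/278*1/10 + 38/139*1/5 = 112/417 = pi_X  (ok)
  112/417*1/10 + 253/834*1/2 + 43/278*1/10 + 38/139*2/5 = 253/834 = pi_Y  (ok)
  112/417*1/10 + 253/834*1/10 + 43/278*1/10 + 38/139*3/10 = 43/278 = pi_Z  (ok)
  112/417*2/5 + 253/834*1/10 + 43/278*7/10 + 38/139*1/10 = 38/139 = pi_W  (ok)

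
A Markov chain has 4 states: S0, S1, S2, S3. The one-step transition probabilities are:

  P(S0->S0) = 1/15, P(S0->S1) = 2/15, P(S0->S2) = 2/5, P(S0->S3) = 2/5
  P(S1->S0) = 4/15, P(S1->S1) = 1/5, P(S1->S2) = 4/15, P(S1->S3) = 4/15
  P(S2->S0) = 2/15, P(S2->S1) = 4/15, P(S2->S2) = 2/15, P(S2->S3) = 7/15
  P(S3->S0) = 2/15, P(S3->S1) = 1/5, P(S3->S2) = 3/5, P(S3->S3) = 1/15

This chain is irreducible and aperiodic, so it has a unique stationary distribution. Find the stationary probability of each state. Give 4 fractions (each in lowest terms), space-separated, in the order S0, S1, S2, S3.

The stationary distribution satisfies pi = pi * P, i.e.:
  pi_S0 = 1/15*pi_S0 + 4/15*pi_S1 + 2/15*pi_S2 + 2/15*pi_S3
  pi_S1 = 2/15*pi_S0 + 1/5*pi_S1 + 4/15*pi_S2 + 1/5*pi_S3
  pi_S2 = 2/5*pi_S0 + 4/15*pi_S1 + 2/15*pi_S2 + 3/5*pi_S3
  pi_S3 = 2/5*pi_S0 + 4/15*pi_S1 + 7/15*pi_S2 + 1/15*pi_S3
with normalization: pi_S0 + pi_S1 + pi_S2 + pi_S3 = 1.

Using the first 3 balance equations plus normalization, the linear system A*pi = b is:
  [-14/15, 4/15, 2/15, 2/15] . pi = 0
  [2/15, -4/5, 4/15, 1/5] . pi = 0
  [2/5, 4/15, -13/15, 3/5] . pi = 0
  [1, 1, 1, 1] . pi = 1

Solving yields:
  pi_S0 = 82/541
  pi_S1 = 115/541
  pi_S2 = 184/541
  pi_S3 = 160/541

Verification (pi * P):
  82/541*1/15 + 115/541*4/15 + 184/541*2/15 + 160/541*2/15 = 82/541 = pi_S0  (ok)
  82/541*2/15 + 115/541*1/5 + 184/541*4/15 + 160/541*1/5 = 115/541 = pi_S1  (ok)
  82/541*2/5 + 115/541*4/15 + 184/541*2/15 + 160/541*3/5 = 184/541 = pi_S2  (ok)
  82/541*2/5 + 115/541*4/15 + 184/541*7/15 + 160/541*1/15 = 160/541 = pi_S3  (ok)

Answer: 82/541 115/541 184/541 160/541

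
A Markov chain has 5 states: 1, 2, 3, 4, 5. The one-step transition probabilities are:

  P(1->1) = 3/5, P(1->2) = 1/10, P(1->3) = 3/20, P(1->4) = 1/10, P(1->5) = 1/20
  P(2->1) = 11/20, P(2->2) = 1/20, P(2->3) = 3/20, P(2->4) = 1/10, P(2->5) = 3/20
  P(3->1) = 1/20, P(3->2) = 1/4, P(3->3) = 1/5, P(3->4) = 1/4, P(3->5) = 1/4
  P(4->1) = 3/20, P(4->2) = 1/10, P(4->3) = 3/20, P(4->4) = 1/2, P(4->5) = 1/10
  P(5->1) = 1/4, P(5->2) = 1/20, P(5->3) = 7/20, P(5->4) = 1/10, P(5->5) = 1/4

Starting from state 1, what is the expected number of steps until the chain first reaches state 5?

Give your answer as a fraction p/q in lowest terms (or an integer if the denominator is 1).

Let h_i = expected steps to first reach 5 from state i.
Boundary: h_5 = 0.
First-step equations for the other states:
  h_1 = 1 + 3/5*h_1 + 1/10*h_2 + 3/20*h_3 + 1/10*h_4 + 1/20*h_5
  h_2 = 1 + 11/20*h_1 + 1/20*h_2 + 3/20*h_3 + 1/10*h_4 + 3/20*h_5
  h_3 = 1 + 1/20*h_1 + 1/4*h_2 + 1/5*h_3 + 1/4*h_4 + 1/4*h_5
  h_4 = 1 + 3/20*h_1 + 1/10*h_2 + 3/20*h_3 + 1/2*h_4 + 1/10*h_5

Substituting h_5 = 0 and rearranging gives the linear system (I - Q) h = 1:
  [2/5, -1/10, -3/20, -1/10] . (h_1, h_2, h_3, h_4) = 1
  [-11/20, 19/20, -3/20, -1/10] . (h_1, h_2, h_3, h_4) = 1
  [-1/20, -1/4, 4/5, -1/4] . (h_1, h_2, h_3, h_4) = 1
  [-3/20, -1/10, -3/20, 1/2] . (h_1, h_2, h_3, h_4) = 1

Solving yields:
  h_1 = 10640/1103
  h_2 = 28880/3309
  h_3 = 8100/1103
  h_4 = 29260/3309

Starting state is 1, so the expected hitting time is h_1 = 10640/1103.

Answer: 10640/1103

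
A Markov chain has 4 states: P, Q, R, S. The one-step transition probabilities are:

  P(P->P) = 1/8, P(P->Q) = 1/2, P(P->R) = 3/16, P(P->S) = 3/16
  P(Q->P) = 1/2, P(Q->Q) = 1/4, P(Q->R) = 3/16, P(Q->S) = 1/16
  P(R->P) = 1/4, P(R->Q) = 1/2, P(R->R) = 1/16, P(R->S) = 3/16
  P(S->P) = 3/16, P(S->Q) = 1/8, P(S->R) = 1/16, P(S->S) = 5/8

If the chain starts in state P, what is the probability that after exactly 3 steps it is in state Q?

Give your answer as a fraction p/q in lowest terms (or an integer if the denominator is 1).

Answer: 709/2048

Derivation:
Computing P^3 by repeated multiplication:
P^1 =
  P: [1/8, 1/2, 3/16, 3/16]
  Q: [1/2, 1/4, 3/16, 1/16]
  R: [1/4, 1/2, 1/16, 3/16]
  S: [3/16, 1/8, 1/16, 5/8]
P^2 =
  P: [89/256, 39/128, 9/64, 53/256]
  Q: [63/256, 53/128, 5/32, 47/256]
  R: [85/256, 39/128, 5/32, 53/256]
  S: [7/32, 15/64, 13/128, 57/128]
P^3 =
  P: [1105/4096, 709/2048, 295/2048, 983/4096]
  Q: [1275/4096, 671/2048, 297/2048, 885/4096]
  R: [1113/4096, 709/2048, 291/2048, 983/4096]
  S: [519/2048, 281/1024, 61/512, 723/2048]

(P^3)[P -> Q] = 709/2048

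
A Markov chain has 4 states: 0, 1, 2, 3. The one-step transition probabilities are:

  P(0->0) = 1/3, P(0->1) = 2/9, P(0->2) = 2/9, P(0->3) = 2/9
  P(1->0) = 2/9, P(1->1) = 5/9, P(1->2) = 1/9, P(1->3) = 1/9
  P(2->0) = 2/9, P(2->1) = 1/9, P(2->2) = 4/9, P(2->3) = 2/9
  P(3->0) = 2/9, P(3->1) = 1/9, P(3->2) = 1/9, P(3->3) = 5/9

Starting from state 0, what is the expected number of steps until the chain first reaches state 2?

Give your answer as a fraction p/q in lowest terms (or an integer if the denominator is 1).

Answer: 63/10

Derivation:
Let h_i = expected steps to first reach 2 from state i.
Boundary: h_2 = 0.
First-step equations for the other states:
  h_0 = 1 + 1/3*h_0 + 2/9*h_1 + 2/9*h_2 + 2/9*h_3
  h_1 = 1 + 2/9*h_0 + 5/9*h_1 + 1/9*h_2 + 1/9*h_3
  h_3 = 1 + 2/9*h_0 + 1/9*h_1 + 1/9*h_2 + 5/9*h_3

Substituting h_2 = 0 and rearranging gives the linear system (I - Q) h = 1:
  [2/3, -2/9, -2/9] . (h_0, h_1, h_3) = 1
  [-2/9, 4/9, -1/9] . (h_0, h_1, h_3) = 1
  [-2/9, -1/9, 4/9] . (h_0, h_1, h_3) = 1

Solving yields:
  h_0 = 63/10
  h_1 = 36/5
  h_3 = 36/5

Starting state is 0, so the expected hitting time is h_0 = 63/10.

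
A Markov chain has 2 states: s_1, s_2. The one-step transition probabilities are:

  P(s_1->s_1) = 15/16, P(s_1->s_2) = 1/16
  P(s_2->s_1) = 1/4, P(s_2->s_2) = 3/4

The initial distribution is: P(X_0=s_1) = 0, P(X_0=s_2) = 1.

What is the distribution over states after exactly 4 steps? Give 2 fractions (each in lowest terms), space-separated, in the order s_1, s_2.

Answer: 10179/16384 6205/16384

Derivation:
Propagating the distribution step by step (d_{t+1} = d_t * P):
d_0 = (s_1=0, s_2=1)
  d_1[s_1] = 0*15/16 + 1*1/4 = 1/4
  d_1[s_2] = 0*1/16 + 1*3/4 = 3/4
d_1 = (s_1=1/4, s_2=3/4)
  d_2[s_1] = 1/4*15/16 + 3/4*1/4 = 27/64
  d_2[s_2] = 1/4*1/16 + 3/4*3/4 = 37/64
d_2 = (s_1=27/64, s_2=37/64)
  d_3[s_1] = 27/64*15/16 + 37/64*1/4 = 553/1024
  d_3[s_2] = 27/64*1/16 + 37/64*3/4 = 471/1024
d_3 = (s_1=553/1024, s_2=471/1024)
  d_4[s_1] = 553/1024*15/16 + 471/1024*1/4 = 10179/16384
  d_4[s_2] = 553/1024*1/16 + 471/1024*3/4 = 6205/16384
d_4 = (s_1=10179/16384, s_2=6205/16384)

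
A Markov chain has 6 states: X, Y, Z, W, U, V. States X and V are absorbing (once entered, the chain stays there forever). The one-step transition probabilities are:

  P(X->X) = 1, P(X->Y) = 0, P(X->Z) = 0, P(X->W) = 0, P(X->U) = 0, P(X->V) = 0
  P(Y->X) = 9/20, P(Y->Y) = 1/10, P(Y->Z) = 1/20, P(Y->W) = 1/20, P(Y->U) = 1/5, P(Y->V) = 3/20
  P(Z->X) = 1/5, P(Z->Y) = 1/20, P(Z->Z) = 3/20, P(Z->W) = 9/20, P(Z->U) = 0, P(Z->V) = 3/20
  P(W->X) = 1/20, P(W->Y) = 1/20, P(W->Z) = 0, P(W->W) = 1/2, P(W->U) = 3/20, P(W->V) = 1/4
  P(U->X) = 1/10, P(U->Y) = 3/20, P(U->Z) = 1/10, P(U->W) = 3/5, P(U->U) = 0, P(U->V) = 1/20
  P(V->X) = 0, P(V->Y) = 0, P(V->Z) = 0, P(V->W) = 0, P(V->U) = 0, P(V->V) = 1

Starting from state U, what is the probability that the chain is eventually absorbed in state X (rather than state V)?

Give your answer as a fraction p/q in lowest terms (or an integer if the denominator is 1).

Answer: 231/566

Derivation:
Let a_i = P(absorbed in X | start in state i).
Boundary conditions: a_X = 1, a_V = 0.
For each transient state i, a_i = sum_j P(i->j) * a_j:
  a_Y = 9/20*a_X + 1/10*a_Y + 1/20*a_Z + 1/20*a_W + 1/5*a_U + 3/20*a_V
  a_Z = 1/5*a_X + 1/20*a_Y + 3/20*a_Z + 9/20*a_W + 0*a_U + 3/20*a_V
  a_W = 1/20*a_X + 1/20*a_Y + 0*a_Z + 1/2*a_W + 3/20*a_U + 1/4*a_V
  a_U = 1/10*a_X + 3/20*a_Y + 1/10*a_Z + 3/5*a_W + 0*a_U + 1/20*a_V

Substituting a_X = 1 and a_V = 0, rearrange to (I - Q) a = r where r[i] = P(i -> X):
  [9/10, -1/20, -1/20, -1/5] . (a_Y, a_Z, a_W, a_U) = 9/20
  [-1/20, 17/20, -9/20, 0] . (a_Y, a_Z, a_W, a_U) = 1/5
  [-1/20, 0, 1/2, -3/20] . (a_Y, a_Z, a_W, a_U) = 1/20
  [-3/20, -1/10, -3/5, 1] . (a_Y, a_Z, a_W, a_U) = 1/10

Solving yields:
  a_Y = 2853/4528
  a_Z = 3835/9056
  a_W = 2585/9056
  a_U = 231/566

Starting state is U, so the absorption probability is a_U = 231/566.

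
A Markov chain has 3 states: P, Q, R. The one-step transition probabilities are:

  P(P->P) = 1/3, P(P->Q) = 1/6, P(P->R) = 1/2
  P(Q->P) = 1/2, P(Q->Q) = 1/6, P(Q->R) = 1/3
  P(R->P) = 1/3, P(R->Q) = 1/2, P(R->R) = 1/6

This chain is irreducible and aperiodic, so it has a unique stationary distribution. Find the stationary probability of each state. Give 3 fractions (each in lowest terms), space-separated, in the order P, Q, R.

The stationary distribution satisfies pi = pi * P, i.e.:
  pi_P = 1/3*pi_P + 1/2*pi_Q + 1/3*pi_R
  pi_Q = 1/6*pi_P + 1/6*pi_Q + 1/2*pi_R
  pi_R = 1/2*pi_P + 1/3*pi_Q + 1/6*pi_R
with normalization: pi_P + pi_Q + pi_R = 1.

Using the first 2 balance equations plus normalization, the linear system A*pi = b is:
  [-2/3, 1/2, 1/3] . pi = 0
  [1/6, -5/6, 1/2] . pi = 0
  [1, 1, 1] . pi = 1

Solving yields:
  pi_P = 19/50
  pi_Q = 7/25
  pi_R = 17/50

Verification (pi * P):
  19/50*1/3 + 7/25*1/2 + 17/50*1/3 = 19/50 = pi_P  (ok)
  19/50*1/6 + 7/25*1/6 + 17/50*1/2 = 7/25 = pi_Q  (ok)
  19/50*1/2 + 7/25*1/3 + 17/50*1/6 = 17/50 = pi_R  (ok)

Answer: 19/50 7/25 17/50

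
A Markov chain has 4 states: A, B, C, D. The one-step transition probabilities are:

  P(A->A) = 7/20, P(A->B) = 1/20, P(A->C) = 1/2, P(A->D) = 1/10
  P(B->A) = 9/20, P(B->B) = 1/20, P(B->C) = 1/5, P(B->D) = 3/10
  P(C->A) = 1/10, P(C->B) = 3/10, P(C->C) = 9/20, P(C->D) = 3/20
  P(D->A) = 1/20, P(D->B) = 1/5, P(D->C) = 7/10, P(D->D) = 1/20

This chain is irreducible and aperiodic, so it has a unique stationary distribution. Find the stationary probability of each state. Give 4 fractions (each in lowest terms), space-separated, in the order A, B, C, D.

The stationary distribution satisfies pi = pi * P, i.e.:
  pi_A = 7/20*pi_A + 9/20*pi_B + 1/10*pi_C + 1/20*pi_D
  pi_B = 1/20*pi_A + 1/20*pi_B + 3/10*pi_C + 1/5*pi_D
  pi_C = 1/2*pi_A + 1/5*pi_B + 9/20*pi_C + 7/10*pi_D
  pi_D = 1/10*pi_A + 3/10*pi_B + 3/20*pi_C + 1/20*pi_D
with normalization: pi_A + pi_B + pi_C + pi_D = 1.

Using the first 3 balance equations plus normalization, the linear system A*pi = b is:
  [-13/20, 9/20, 1/10, 1/20] . pi = 0
  [1/20, -19/20, 3/10, 1/5] . pi = 0
  [1/2, 1/5, -11/20, 7/10] . pi = 0
  [1, 1, 1, 1] . pi = 1

Solving yields:
  pi_A = 1901/9056
  pi_B = 1683/9056
  pi_C = 2047/4528
  pi_D = 689/4528

Verification (pi * P):
  1901/9056*7/20 + 1683/9056*9/20 + 2047/4528*1/10 + 689/4528*1/20 = 1901/9056 = pi_A  (ok)
  1901/9056*1/20 + 1683/9056*1/20 + 2047/4528*3/10 + 689/4528*1/5 = 1683/9056 = pi_B  (ok)
  1901/9056*1/2 + 1683/9056*1/5 + 2047/4528*9/20 + 689/4528*7/10 = 2047/4528 = pi_C  (ok)
  1901/9056*1/10 + 1683/9056*3/10 + 2047/4528*3/20 + 689/4528*1/20 = 689/4528 = pi_D  (ok)

Answer: 1901/9056 1683/9056 2047/4528 689/4528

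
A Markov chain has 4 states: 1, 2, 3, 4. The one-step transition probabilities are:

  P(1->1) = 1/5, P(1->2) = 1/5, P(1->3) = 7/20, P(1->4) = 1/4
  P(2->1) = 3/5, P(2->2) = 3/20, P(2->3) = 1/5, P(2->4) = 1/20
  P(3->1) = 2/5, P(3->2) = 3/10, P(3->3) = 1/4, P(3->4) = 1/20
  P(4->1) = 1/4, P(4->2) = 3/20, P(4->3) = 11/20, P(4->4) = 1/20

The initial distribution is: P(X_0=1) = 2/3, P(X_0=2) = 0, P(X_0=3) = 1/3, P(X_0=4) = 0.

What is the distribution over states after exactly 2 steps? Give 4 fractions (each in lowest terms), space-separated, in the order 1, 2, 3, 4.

Propagating the distribution step by step (d_{t+1} = d_t * P):
d_0 = (1=2/3, 2=0, 3=1/3, 4=0)
  d_1[1] = 2/3*1/5 + 0*3/5 + 1/3*2/5 + 0*1/4 = 4/15
  d_1[2] = 2/3*1/5 + 0*3/20 + 1/3*3/10 + 0*3/20 = 7/30
  d_1[3] = 2/3*7/20 + 0*1/5 + 1/3*1/4 + 0*11/20 = 19/60
  d_1[4] = 2/3*1/4 + 0*1/20 + 1/3*1/20 + 0*1/20 = 11/60
d_1 = (1=4/15, 2=7/30, 3=19/60, 4=11/60)
  d_2[1] = 4/15*1/5 + 7/30*3/5 + 19/60*2/5 + 11/60*1/4 = 439/1200
  d_2[2] = 4/15*1/5 + 7/30*3/20 + 19/60*3/10 + 11/60*3/20 = 253/1200
  d_2[3] = 4/15*7/20 + 7/30*1/5 + 19/60*1/4 + 11/60*11/20 = 8/25
  d_2[4] = 4/15*1/4 + 7/30*1/20 + 19/60*1/20 + 11/60*1/20 = 31/300
d_2 = (1=439/1200, 2=253/1200, 3=8/25, 4=31/300)

Answer: 439/1200 253/1200 8/25 31/300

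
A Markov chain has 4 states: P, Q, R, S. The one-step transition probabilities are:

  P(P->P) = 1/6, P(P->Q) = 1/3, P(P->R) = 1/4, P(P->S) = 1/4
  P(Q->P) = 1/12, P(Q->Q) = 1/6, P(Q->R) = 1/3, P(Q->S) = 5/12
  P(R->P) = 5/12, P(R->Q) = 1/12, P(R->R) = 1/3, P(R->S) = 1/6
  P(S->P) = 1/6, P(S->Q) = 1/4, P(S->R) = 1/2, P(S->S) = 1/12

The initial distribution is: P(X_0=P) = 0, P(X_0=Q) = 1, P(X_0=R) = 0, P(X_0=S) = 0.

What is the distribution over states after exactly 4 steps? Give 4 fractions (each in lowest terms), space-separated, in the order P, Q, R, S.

Answer: 4913/20736 4103/20736 3617/10368 2243/10368

Derivation:
Propagating the distribution step by step (d_{t+1} = d_t * P):
d_0 = (P=0, Q=1, R=0, S=0)
  d_1[P] = 0*1/6 + 1*1/12 + 0*5/12 + 0*1/6 = 1/12
  d_1[Q] = 0*1/3 + 1*1/6 + 0*1/12 + 0*1/4 = 1/6
  d_1[R] = 0*1/4 + 1*1/3 + 0*1/3 + 0*1/2 = 1/3
  d_1[S] = 0*1/4 + 1*5/12 + 0*1/6 + 0*1/12 = 5/12
d_1 = (P=1/12, Q=1/6, R=1/3, S=5/12)
  d_2[P] = 1/12*1/6 + 1/6*1/12 + 1/3*5/12 + 5/12*1/6 = 17/72
  d_2[Q] = 1/12*1/3 + 1/6*1/6 + 1/3*1/12 + 5/12*1/4 = 3/16
  d_2[R] = 1/12*1/4 + 1/6*1/3 + 1/3*1/3 + 5/12*1/2 = 19/48
  d_2[S] = 1/12*1/4 + 1/6*5/12 + 1/3*1/6 + 5/12*1/12 = 13/72
d_2 = (P=17/72, Q=3/16, R=19/48, S=13/72)
  d_3[P] = 17/72*1/6 + 3/16*1/12 + 19/48*5/12 + 13/72*1/6 = 1/4
  d_3[Q] = 17/72*1/3 + 3/16*1/6 + 19/48*1/12 + 13/72*1/4 = 325/1728
  d_3[R] = 17/72*1/4 + 3/16*1/3 + 19/48*1/3 + 13/72*1/2 = 11/32
  d_3[S] = 17/72*1/4 + 3/16*5/12 + 19/48*1/6 + 13/72*1/12 = 377/1728
d_3 = (P=1/4, Q=325/1728, R=11/32, S=377/1728)
  d_4[P] = 1/4*1/6 + 325/1728*1/12 + 11/32*5/12 + 377/1728*1/6 = 4913/20736
  d_4[Q] = 1/4*1/3 + 325/1728*1/6 + 11/32*1/12 + 377/1728*1/4 = 4103/20736
  d_4[R] = 1/4*1/4 + 325/1728*1/3 + 11/32*1/3 + 377/1728*1/2 = 3617/10368
  d_4[S] = 1/4*1/4 + 325/1728*5/12 + 11/32*1/6 + 377/1728*1/12 = 2243/10368
d_4 = (P=4913/20736, Q=4103/20736, R=3617/10368, S=2243/10368)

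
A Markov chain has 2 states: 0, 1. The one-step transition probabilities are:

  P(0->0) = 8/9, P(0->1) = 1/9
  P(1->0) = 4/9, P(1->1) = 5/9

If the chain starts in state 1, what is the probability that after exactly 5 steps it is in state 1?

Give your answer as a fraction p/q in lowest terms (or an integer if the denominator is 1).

Computing P^5 by repeated multiplication:
P^1 =
  0: [8/9, 1/9]
  1: [4/9, 5/9]
P^2 =
  0: [68/81, 13/81]
  1: [52/81, 29/81]
P^3 =
  0: [596/729, 133/729]
  1: [532/729, 197/729]
P^4 =
  0: [5300/6561, 1261/6561]
  1: [5044/6561, 1517/6561]
P^5 =
  0: [47444/59049, 11605/59049]
  1: [46420/59049, 12629/59049]

(P^5)[1 -> 1] = 12629/59049

Answer: 12629/59049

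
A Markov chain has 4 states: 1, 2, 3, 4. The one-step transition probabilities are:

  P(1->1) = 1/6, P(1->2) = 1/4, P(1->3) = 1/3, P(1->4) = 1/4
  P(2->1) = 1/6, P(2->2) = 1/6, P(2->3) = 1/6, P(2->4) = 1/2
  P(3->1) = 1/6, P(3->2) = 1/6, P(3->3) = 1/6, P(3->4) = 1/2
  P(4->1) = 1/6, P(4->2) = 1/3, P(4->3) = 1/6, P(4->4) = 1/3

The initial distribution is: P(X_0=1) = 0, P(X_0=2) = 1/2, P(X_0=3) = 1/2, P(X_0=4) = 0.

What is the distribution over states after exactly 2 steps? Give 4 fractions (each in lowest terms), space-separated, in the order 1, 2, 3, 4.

Propagating the distribution step by step (d_{t+1} = d_t * P):
d_0 = (1=0, 2=1/2, 3=1/2, 4=0)
  d_1[1] = 0*1/6 + 1/2*1/6 + 1/2*1/6 + 0*1/6 = 1/6
  d_1[2] = 0*1/4 + 1/2*1/6 + 1/2*1/6 + 0*1/3 = 1/6
  d_1[3] = 0*1/3 + 1/2*1/6 + 1/2*1/6 + 0*1/6 = 1/6
  d_1[4] = 0*1/4 + 1/2*1/2 + 1/2*1/2 + 0*1/3 = 1/2
d_1 = (1=1/6, 2=1/6, 3=1/6, 4=1/2)
  d_2[1] = 1/6*1/6 + 1/6*1/6 + 1/6*1/6 + 1/2*1/6 = 1/6
  d_2[2] = 1/6*1/4 + 1/6*1/6 + 1/6*1/6 + 1/2*1/3 = 19/72
  d_2[3] = 1/6*1/3 + 1/6*1/6 + 1/6*1/6 + 1/2*1/6 = 7/36
  d_2[4] = 1/6*1/4 + 1/6*1/2 + 1/6*1/2 + 1/2*1/3 = 3/8
d_2 = (1=1/6, 2=19/72, 3=7/36, 4=3/8)

Answer: 1/6 19/72 7/36 3/8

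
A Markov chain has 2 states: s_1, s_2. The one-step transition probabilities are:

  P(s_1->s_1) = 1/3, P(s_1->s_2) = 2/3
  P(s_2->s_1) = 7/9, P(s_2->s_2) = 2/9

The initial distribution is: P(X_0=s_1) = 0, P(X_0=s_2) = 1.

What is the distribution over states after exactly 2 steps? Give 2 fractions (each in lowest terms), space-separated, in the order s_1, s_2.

Answer: 35/81 46/81

Derivation:
Propagating the distribution step by step (d_{t+1} = d_t * P):
d_0 = (s_1=0, s_2=1)
  d_1[s_1] = 0*1/3 + 1*7/9 = 7/9
  d_1[s_2] = 0*2/3 + 1*2/9 = 2/9
d_1 = (s_1=7/9, s_2=2/9)
  d_2[s_1] = 7/9*1/3 + 2/9*7/9 = 35/81
  d_2[s_2] = 7/9*2/3 + 2/9*2/9 = 46/81
d_2 = (s_1=35/81, s_2=46/81)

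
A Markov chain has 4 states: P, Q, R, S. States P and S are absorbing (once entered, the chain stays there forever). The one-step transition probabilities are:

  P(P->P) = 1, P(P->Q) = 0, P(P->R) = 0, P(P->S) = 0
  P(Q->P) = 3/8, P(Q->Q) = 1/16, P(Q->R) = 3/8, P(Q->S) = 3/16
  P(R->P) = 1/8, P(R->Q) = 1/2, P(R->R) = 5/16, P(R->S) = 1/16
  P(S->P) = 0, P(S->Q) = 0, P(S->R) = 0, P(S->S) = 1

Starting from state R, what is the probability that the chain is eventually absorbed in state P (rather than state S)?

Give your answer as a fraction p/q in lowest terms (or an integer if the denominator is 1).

Answer: 2/3

Derivation:
Let a_i = P(absorbed in P | start in state i).
Boundary conditions: a_P = 1, a_S = 0.
For each transient state i, a_i = sum_j P(i->j) * a_j:
  a_Q = 3/8*a_P + 1/16*a_Q + 3/8*a_R + 3/16*a_S
  a_R = 1/8*a_P + 1/2*a_Q + 5/16*a_R + 1/16*a_S

Substituting a_P = 1 and a_S = 0, rearrange to (I - Q) a = r where r[i] = P(i -> P):
  [15/16, -3/8] . (a_Q, a_R) = 3/8
  [-1/2, 11/16] . (a_Q, a_R) = 1/8

Solving yields:
  a_Q = 2/3
  a_R = 2/3

Starting state is R, so the absorption probability is a_R = 2/3.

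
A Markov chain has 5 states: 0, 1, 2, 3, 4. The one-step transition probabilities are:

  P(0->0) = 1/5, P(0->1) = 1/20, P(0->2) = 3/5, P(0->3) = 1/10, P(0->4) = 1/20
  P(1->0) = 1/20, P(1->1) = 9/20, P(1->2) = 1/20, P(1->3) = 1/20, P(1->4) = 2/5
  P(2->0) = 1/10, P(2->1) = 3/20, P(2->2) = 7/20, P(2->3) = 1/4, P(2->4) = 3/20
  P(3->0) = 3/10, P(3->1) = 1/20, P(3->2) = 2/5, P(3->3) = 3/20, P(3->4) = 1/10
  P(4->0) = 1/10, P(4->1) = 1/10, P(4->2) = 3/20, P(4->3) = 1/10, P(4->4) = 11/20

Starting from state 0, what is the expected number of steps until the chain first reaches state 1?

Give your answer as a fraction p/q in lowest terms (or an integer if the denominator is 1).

Answer: 52390/5137

Derivation:
Let h_i = expected steps to first reach 1 from state i.
Boundary: h_1 = 0.
First-step equations for the other states:
  h_0 = 1 + 1/5*h_0 + 1/20*h_1 + 3/5*h_2 + 1/10*h_3 + 1/20*h_4
  h_2 = 1 + 1/10*h_0 + 3/20*h_1 + 7/20*h_2 + 1/4*h_3 + 3/20*h_4
  h_3 = 1 + 3/10*h_0 + 1/20*h_1 + 2/5*h_2 + 3/20*h_3 + 1/10*h_4
  h_4 = 1 + 1/10*h_0 + 1/10*h_1 + 3/20*h_2 + 1/10*h_3 + 11/20*h_4

Substituting h_1 = 0 and rearranging gives the linear system (I - Q) h = 1:
  [4/5, -3/5, -1/10, -1/20] . (h_0, h_2, h_3, h_4) = 1
  [-1/10, 13/20, -1/4, -3/20] . (h_0, h_2, h_3, h_4) = 1
  [-3/10, -2/5, 17/20, -1/10] . (h_0, h_2, h_3, h_4) = 1
  [-1/10, -3/20, -1/10, 9/20] . (h_0, h_2, h_3, h_4) = 1

Solving yields:
  h_0 = 52390/5137
  h_2 = 4380/467
  h_3 = 53200/5137
  h_4 = 50940/5137

Starting state is 0, so the expected hitting time is h_0 = 52390/5137.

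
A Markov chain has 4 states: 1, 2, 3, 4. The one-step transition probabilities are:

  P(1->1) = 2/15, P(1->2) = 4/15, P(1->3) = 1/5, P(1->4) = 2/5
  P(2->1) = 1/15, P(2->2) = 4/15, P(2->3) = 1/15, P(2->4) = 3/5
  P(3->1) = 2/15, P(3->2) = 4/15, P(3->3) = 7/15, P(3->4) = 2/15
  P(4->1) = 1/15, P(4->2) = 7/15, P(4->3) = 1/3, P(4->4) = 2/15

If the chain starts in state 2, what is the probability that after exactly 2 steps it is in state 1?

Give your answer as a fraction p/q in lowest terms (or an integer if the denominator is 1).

Answer: 17/225

Derivation:
Computing P^2 by repeated multiplication:
P^1 =
  1: [2/15, 4/15, 1/5, 2/5]
  2: [1/15, 4/15, 1/15, 3/5]
  3: [2/15, 4/15, 7/15, 2/15]
  4: [1/15, 7/15, 1/3, 2/15]
P^2 =
  1: [4/45, 26/75, 61/225, 22/75]
  2: [17/225, 29/75, 59/225, 62/225]
  3: [8/75, 22/75, 23/75, 22/75]
  4: [7/75, 22/75, 11/45, 83/225]

(P^2)[2 -> 1] = 17/225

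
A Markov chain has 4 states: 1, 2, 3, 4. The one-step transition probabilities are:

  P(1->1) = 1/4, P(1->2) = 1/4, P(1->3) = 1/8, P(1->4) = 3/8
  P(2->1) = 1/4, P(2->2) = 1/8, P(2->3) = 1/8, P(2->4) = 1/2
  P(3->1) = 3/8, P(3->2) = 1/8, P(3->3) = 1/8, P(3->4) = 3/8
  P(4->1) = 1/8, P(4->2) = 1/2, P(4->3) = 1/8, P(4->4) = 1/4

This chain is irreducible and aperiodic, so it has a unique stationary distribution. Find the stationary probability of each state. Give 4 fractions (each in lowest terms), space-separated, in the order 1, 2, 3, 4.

Answer: 139/632 183/632 1/8 231/632

Derivation:
The stationary distribution satisfies pi = pi * P, i.e.:
  pi_1 = 1/4*pi_1 + 1/4*pi_2 + 3/8*pi_3 + 1/8*pi_4
  pi_2 = 1/4*pi_1 + 1/8*pi_2 + 1/8*pi_3 + 1/2*pi_4
  pi_3 = 1/8*pi_1 + 1/8*pi_2 + 1/8*pi_3 + 1/8*pi_4
  pi_4 = 3/8*pi_1 + 1/2*pi_2 + 3/8*pi_3 + 1/4*pi_4
with normalization: pi_1 + pi_2 + pi_3 + pi_4 = 1.

Using the first 3 balance equations plus normalization, the linear system A*pi = b is:
  [-3/4, 1/4, 3/8, 1/8] . pi = 0
  [1/4, -7/8, 1/8, 1/2] . pi = 0
  [1/8, 1/8, -7/8, 1/8] . pi = 0
  [1, 1, 1, 1] . pi = 1

Solving yields:
  pi_1 = 139/632
  pi_2 = 183/632
  pi_3 = 1/8
  pi_4 = 231/632

Verification (pi * P):
  139/632*1/4 + 183/632*1/4 + 1/8*3/8 + 231/632*1/8 = 139/632 = pi_1  (ok)
  139/632*1/4 + 183/632*1/8 + 1/8*1/8 + 231/632*1/2 = 183/632 = pi_2  (ok)
  139/632*1/8 + 183/632*1/8 + 1/8*1/8 + 231/632*1/8 = 1/8 = pi_3  (ok)
  139/632*3/8 + 183/632*1/2 + 1/8*3/8 + 231/632*1/4 = 231/632 = pi_4  (ok)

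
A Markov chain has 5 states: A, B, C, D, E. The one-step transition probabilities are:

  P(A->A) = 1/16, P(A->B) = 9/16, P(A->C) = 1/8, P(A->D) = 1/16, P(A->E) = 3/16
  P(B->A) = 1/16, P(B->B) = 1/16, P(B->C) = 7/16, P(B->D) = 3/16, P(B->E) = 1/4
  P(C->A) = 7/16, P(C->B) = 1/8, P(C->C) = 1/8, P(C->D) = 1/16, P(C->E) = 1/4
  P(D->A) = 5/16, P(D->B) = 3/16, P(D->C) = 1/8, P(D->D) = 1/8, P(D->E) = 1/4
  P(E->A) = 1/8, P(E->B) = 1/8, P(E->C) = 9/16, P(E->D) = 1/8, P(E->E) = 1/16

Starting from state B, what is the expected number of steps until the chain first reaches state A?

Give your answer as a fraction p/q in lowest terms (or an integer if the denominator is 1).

Let h_i = expected steps to first reach A from state i.
Boundary: h_A = 0.
First-step equations for the other states:
  h_B = 1 + 1/16*h_A + 1/16*h_B + 7/16*h_C + 3/16*h_D + 1/4*h_E
  h_C = 1 + 7/16*h_A + 1/8*h_B + 1/8*h_C + 1/16*h_D + 1/4*h_E
  h_D = 1 + 5/16*h_A + 3/16*h_B + 1/8*h_C + 1/8*h_D + 1/4*h_E
  h_E = 1 + 1/8*h_A + 1/8*h_B + 9/16*h_C + 1/8*h_D + 1/16*h_E

Substituting h_A = 0 and rearranging gives the linear system (I - Q) h = 1:
  [15/16, -7/16, -3/16, -1/4] . (h_B, h_C, h_D, h_E) = 1
  [-1/8, 7/8, -1/16, -1/4] . (h_B, h_C, h_D, h_E) = 1
  [-3/16, -1/8, 7/8, -1/4] . (h_B, h_C, h_D, h_E) = 1
  [-1/8, -9/16, -1/8, 15/16] . (h_B, h_C, h_D, h_E) = 1

Solving yields:
  h_B = 105488/24097
  h_C = 76912/24097
  h_D = 89072/24097
  h_E = 97792/24097

Starting state is B, so the expected hitting time is h_B = 105488/24097.

Answer: 105488/24097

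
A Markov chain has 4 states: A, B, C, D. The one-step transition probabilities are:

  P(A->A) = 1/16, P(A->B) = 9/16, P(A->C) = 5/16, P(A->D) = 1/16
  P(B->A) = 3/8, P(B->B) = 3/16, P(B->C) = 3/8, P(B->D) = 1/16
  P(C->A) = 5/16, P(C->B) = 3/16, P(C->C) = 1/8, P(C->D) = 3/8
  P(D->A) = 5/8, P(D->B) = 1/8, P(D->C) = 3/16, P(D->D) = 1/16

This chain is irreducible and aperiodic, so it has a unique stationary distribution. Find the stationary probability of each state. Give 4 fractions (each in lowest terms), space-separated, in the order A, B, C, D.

Answer: 2117/7039 2050/7039 1853/7039 1019/7039

Derivation:
The stationary distribution satisfies pi = pi * P, i.e.:
  pi_A = 1/16*pi_A + 3/8*pi_B + 5/16*pi_C + 5/8*pi_D
  pi_B = 9/16*pi_A + 3/16*pi_B + 3/16*pi_C + 1/8*pi_D
  pi_C = 5/16*pi_A + 3/8*pi_B + 1/8*pi_C + 3/16*pi_D
  pi_D = 1/16*pi_A + 1/16*pi_B + 3/8*pi_C + 1/16*pi_D
with normalization: pi_A + pi_B + pi_C + pi_D = 1.

Using the first 3 balance equations plus normalization, the linear system A*pi = b is:
  [-15/16, 3/8, 5/16, 5/8] . pi = 0
  [9/16, -13/16, 3/16, 1/8] . pi = 0
  [5/16, 3/8, -7/8, 3/16] . pi = 0
  [1, 1, 1, 1] . pi = 1

Solving yields:
  pi_A = 2117/7039
  pi_B = 2050/7039
  pi_C = 1853/7039
  pi_D = 1019/7039

Verification (pi * P):
  2117/7039*1/16 + 2050/7039*3/8 + 1853/7039*5/16 + 1019/7039*5/8 = 2117/7039 = pi_A  (ok)
  2117/7039*9/16 + 2050/7039*3/16 + 1853/7039*3/16 + 1019/7039*1/8 = 2050/7039 = pi_B  (ok)
  2117/7039*5/16 + 2050/7039*3/8 + 1853/7039*1/8 + 1019/7039*3/16 = 1853/7039 = pi_C  (ok)
  2117/7039*1/16 + 2050/7039*1/16 + 1853/7039*3/8 + 1019/7039*1/16 = 1019/7039 = pi_D  (ok)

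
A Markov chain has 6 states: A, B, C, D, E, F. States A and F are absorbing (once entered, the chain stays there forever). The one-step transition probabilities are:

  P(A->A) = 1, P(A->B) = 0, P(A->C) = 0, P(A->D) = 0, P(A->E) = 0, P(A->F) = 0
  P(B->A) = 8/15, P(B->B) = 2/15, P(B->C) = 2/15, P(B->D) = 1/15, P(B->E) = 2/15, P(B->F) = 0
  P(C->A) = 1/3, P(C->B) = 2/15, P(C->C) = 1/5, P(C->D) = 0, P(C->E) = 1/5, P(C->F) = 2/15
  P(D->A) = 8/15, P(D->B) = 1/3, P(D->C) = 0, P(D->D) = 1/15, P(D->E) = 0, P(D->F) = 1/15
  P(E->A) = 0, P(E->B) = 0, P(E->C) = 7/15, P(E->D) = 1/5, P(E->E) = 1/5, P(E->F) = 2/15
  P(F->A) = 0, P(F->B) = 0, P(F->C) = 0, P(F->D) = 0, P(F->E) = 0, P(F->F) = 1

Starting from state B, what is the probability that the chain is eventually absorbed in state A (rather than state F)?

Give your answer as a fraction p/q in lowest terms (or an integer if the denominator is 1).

Let a_i = P(absorbed in A | start in state i).
Boundary conditions: a_A = 1, a_F = 0.
For each transient state i, a_i = sum_j P(i->j) * a_j:
  a_B = 8/15*a_A + 2/15*a_B + 2/15*a_C + 1/15*a_D + 2/15*a_E + 0*a_F
  a_C = 1/3*a_A + 2/15*a_B + 1/5*a_C + 0*a_D + 1/5*a_E + 2/15*a_F
  a_D = 8/15*a_A + 1/3*a_B + 0*a_C + 1/15*a_D + 0*a_E + 1/15*a_F
  a_E = 0*a_A + 0*a_B + 7/15*a_C + 1/5*a_D + 1/5*a_E + 2/15*a_F

Substituting a_A = 1 and a_F = 0, rearrange to (I - Q) a = r where r[i] = P(i -> A):
  [13/15, -2/15, -1/15, -2/15] . (a_B, a_C, a_D, a_E) = 8/15
  [-2/15, 4/5, 0, -1/5] . (a_B, a_C, a_D, a_E) = 1/3
  [-1/3, 0, 14/15, 0] . (a_B, a_C, a_D, a_E) = 8/15
  [0, -7/15, -1/5, 4/5] . (a_B, a_C, a_D, a_E) = 0

Solving yields:
  a_B = 18140/20257
  a_C = 14742/20257
  a_D = 18054/20257
  a_E = 279/431

Starting state is B, so the absorption probability is a_B = 18140/20257.

Answer: 18140/20257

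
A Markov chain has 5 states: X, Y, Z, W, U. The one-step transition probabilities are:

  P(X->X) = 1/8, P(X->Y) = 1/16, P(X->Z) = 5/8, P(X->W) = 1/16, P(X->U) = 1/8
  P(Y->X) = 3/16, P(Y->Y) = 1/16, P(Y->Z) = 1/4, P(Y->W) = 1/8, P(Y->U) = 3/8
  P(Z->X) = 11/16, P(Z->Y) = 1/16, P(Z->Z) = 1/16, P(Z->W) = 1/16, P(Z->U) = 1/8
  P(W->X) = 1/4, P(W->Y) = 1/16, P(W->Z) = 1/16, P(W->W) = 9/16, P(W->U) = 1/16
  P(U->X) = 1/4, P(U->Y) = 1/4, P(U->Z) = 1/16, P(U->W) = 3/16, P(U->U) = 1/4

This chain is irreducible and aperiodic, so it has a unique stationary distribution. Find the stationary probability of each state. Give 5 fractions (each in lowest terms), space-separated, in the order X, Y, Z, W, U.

The stationary distribution satisfies pi = pi * P, i.e.:
  pi_X = 1/8*pi_X + 3/16*pi_Y + 11/16*pi_Z + 1/4*pi_W + 1/4*pi_U
  pi_Y = 1/16*pi_X + 1/16*pi_Y + 1/16*pi_Z + 1/16*pi_W + 1/4*pi_U
  pi_Z = 5/8*pi_X + 1/4*pi_Y + 1/16*pi_Z + 1/16*pi_W + 1/16*pi_U
  pi_W = 1/16*pi_X + 1/8*pi_Y + 1/16*pi_Z + 9/16*pi_W + 3/16*pi_U
  pi_U = 1/8*pi_X + 3/8*pi_Y + 1/8*pi_Z + 1/16*pi_W + 1/4*pi_U
with normalization: pi_X + pi_Y + pi_Z + pi_W + pi_U = 1.

Using the first 4 balance equations plus normalization, the linear system A*pi = b is:
  [-7/8, 3/16, 11/16, 1/4, 1/4] . pi = 0
  [1/16, -15/16, 1/16, 1/16, 1/4] . pi = 0
  [5/8, 1/4, -15/16, 1/16, 1/16] . pi = 0
  [1/16, 1/8, 1/16, -7/16, 3/16] . pi = 0
  [1, 1, 1, 1, 1] . pi = 1

Solving yields:
  pi_X = 13744/43275
  pi_Y = 53/577
  pi_Z = 3727/14425
  pi_W = 304/1731
  pi_U = 271/1731

Verification (pi * P):
  13744/43275*1/8 + 53/577*3/16 + 3727/14425*11/16 + 304/1731*1/4 + 271/1731*1/4 = 13744/43275 = pi_X  (ok)
  13744/43275*1/16 + 53/577*1/16 + 3727/14425*1/16 + 304/1731*1/16 + 271/1731*1/4 = 53/577 = pi_Y  (ok)
  13744/43275*5/8 + 53/577*1/4 + 3727/14425*1/16 + 304/1731*1/16 + 271/1731*1/16 = 3727/14425 = pi_Z  (ok)
  13744/43275*1/16 + 53/577*1/8 + 3727/14425*1/16 + 304/1731*9/16 + 271/1731*3/16 = 304/1731 = pi_W  (ok)
  13744/43275*1/8 + 53/577*3/8 + 3727/14425*1/8 + 304/1731*1/16 + 271/1731*1/4 = 271/1731 = pi_U  (ok)

Answer: 13744/43275 53/577 3727/14425 304/1731 271/1731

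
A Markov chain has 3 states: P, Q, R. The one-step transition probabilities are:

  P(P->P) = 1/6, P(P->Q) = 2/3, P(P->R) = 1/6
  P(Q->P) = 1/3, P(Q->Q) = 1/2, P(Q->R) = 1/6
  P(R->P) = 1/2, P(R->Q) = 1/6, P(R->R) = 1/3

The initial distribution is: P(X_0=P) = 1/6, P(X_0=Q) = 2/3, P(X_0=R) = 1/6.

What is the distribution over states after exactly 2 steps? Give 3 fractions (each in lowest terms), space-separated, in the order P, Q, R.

Propagating the distribution step by step (d_{t+1} = d_t * P):
d_0 = (P=1/6, Q=2/3, R=1/6)
  d_1[P] = 1/6*1/6 + 2/3*1/3 + 1/6*1/2 = 1/3
  d_1[Q] = 1/6*2/3 + 2/3*1/2 + 1/6*1/6 = 17/36
  d_1[R] = 1/6*1/6 + 2/3*1/6 + 1/6*1/3 = 7/36
d_1 = (P=1/3, Q=17/36, R=7/36)
  d_2[P] = 1/3*1/6 + 17/36*1/3 + 7/36*1/2 = 67/216
  d_2[Q] = 1/3*2/3 + 17/36*1/2 + 7/36*1/6 = 53/108
  d_2[R] = 1/3*1/6 + 17/36*1/6 + 7/36*1/3 = 43/216
d_2 = (P=67/216, Q=53/108, R=43/216)

Answer: 67/216 53/108 43/216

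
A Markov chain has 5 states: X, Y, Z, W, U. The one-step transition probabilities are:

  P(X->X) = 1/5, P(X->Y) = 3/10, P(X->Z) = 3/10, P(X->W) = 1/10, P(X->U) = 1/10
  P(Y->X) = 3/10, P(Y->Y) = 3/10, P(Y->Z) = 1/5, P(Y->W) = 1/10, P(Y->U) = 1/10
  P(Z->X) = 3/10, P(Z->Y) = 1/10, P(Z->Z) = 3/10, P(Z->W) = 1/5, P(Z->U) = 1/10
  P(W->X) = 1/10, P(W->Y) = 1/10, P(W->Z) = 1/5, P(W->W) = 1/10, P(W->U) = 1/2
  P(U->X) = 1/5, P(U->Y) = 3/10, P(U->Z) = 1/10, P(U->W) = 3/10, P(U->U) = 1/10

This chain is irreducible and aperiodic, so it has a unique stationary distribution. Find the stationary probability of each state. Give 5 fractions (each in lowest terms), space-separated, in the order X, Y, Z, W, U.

Answer: 17/74 33/148 17/74 23/148 6/37

Derivation:
The stationary distribution satisfies pi = pi * P, i.e.:
  pi_X = 1/5*pi_X + 3/10*pi_Y + 3/10*pi_Z + 1/10*pi_W + 1/5*pi_U
  pi_Y = 3/10*pi_X + 3/10*pi_Y + 1/10*pi_Z + 1/10*pi_W + 3/10*pi_U
  pi_Z = 3/10*pi_X + 1/5*pi_Y + 3/10*pi_Z + 1/5*pi_W + 1/10*pi_U
  pi_W = 1/10*pi_X + 1/10*pi_Y + 1/5*pi_Z + 1/10*pi_W + 3/10*pi_U
  pi_U = 1/10*pi_X + 1/10*pi_Y + 1/10*pi_Z + 1/2*pi_W + 1/10*pi_U
with normalization: pi_X + pi_Y + pi_Z + pi_W + pi_U = 1.

Using the first 4 balance equations plus normalization, the linear system A*pi = b is:
  [-4/5, 3/10, 3/10, 1/10, 1/5] . pi = 0
  [3/10, -7/10, 1/10, 1/10, 3/10] . pi = 0
  [3/10, 1/5, -7/10, 1/5, 1/10] . pi = 0
  [1/10, 1/10, 1/5, -9/10, 3/10] . pi = 0
  [1, 1, 1, 1, 1] . pi = 1

Solving yields:
  pi_X = 17/74
  pi_Y = 33/148
  pi_Z = 17/74
  pi_W = 23/148
  pi_U = 6/37

Verification (pi * P):
  17/74*1/5 + 33/148*3/10 + 17/74*3/10 + 23/148*1/10 + 6/37*1/5 = 17/74 = pi_X  (ok)
  17/74*3/10 + 33/148*3/10 + 17/74*1/10 + 23/148*1/10 + 6/37*3/10 = 33/148 = pi_Y  (ok)
  17/74*3/10 + 33/148*1/5 + 17/74*3/10 + 23/148*1/5 + 6/37*1/10 = 17/74 = pi_Z  (ok)
  17/74*1/10 + 33/148*1/10 + 17/74*1/5 + 23/148*1/10 + 6/37*3/10 = 23/148 = pi_W  (ok)
  17/74*1/10 + 33/148*1/10 + 17/74*1/10 + 23/148*1/2 + 6/37*1/10 = 6/37 = pi_U  (ok)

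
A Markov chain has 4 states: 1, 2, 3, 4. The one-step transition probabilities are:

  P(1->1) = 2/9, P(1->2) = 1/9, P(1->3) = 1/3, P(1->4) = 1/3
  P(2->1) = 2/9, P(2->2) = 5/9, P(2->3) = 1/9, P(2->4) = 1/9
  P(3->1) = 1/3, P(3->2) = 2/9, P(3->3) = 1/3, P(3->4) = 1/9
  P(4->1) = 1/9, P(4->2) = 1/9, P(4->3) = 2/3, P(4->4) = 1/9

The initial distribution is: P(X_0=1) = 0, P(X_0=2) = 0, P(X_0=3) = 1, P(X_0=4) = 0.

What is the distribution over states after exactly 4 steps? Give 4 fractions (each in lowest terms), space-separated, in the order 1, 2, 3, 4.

Answer: 1585/6561 575/2187 2176/6561 1075/6561

Derivation:
Propagating the distribution step by step (d_{t+1} = d_t * P):
d_0 = (1=0, 2=0, 3=1, 4=0)
  d_1[1] = 0*2/9 + 0*2/9 + 1*1/3 + 0*1/9 = 1/3
  d_1[2] = 0*1/9 + 0*5/9 + 1*2/9 + 0*1/9 = 2/9
  d_1[3] = 0*1/3 + 0*1/9 + 1*1/3 + 0*2/3 = 1/3
  d_1[4] = 0*1/3 + 0*1/9 + 1*1/9 + 0*1/9 = 1/9
d_1 = (1=1/3, 2=2/9, 3=1/3, 4=1/9)
  d_2[1] = 1/3*2/9 + 2/9*2/9 + 1/3*1/3 + 1/9*1/9 = 20/81
  d_2[2] = 1/3*1/9 + 2/9*5/9 + 1/3*2/9 + 1/9*1/9 = 20/81
  d_2[3] = 1/3*1/3 + 2/9*1/9 + 1/3*1/3 + 1/9*2/3 = 26/81
  d_2[4] = 1/3*1/3 + 2/9*1/9 + 1/3*1/9 + 1/9*1/9 = 5/27
d_2 = (1=20/81, 2=20/81, 3=26/81, 4=5/27)
  d_3[1] = 20/81*2/9 + 20/81*2/9 + 26/81*1/3 + 5/27*1/9 = 173/729
  d_3[2] = 20/81*1/9 + 20/81*5/9 + 26/81*2/9 + 5/27*1/9 = 187/729
  d_3[3] = 20/81*1/3 + 20/81*1/9 + 26/81*1/3 + 5/27*2/3 = 248/729
  d_3[4] = 20/81*1/3 + 20/81*1/9 + 26/81*1/9 + 5/27*1/9 = 121/729
d_3 = (1=173/729, 2=187/729, 3=248/729, 4=121/729)
  d_4[1] = 173/729*2/9 + 187/729*2/9 + 248/729*1/3 + 121/729*1/9 = 1585/6561
  d_4[2] = 173/729*1/9 + 187/729*5/9 + 248/729*2/9 + 121/729*1/9 = 575/2187
  d_4[3] = 173/729*1/3 + 187/729*1/9 + 248/729*1/3 + 121/729*2/3 = 2176/6561
  d_4[4] = 173/729*1/3 + 187/729*1/9 + 248/729*1/9 + 121/729*1/9 = 1075/6561
d_4 = (1=1585/6561, 2=575/2187, 3=2176/6561, 4=1075/6561)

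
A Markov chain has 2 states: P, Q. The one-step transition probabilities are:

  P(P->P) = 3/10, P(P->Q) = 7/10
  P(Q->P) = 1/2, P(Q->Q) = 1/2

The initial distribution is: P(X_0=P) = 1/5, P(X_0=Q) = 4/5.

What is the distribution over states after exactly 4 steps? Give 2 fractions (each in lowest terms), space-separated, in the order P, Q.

Propagating the distribution step by step (d_{t+1} = d_t * P):
d_0 = (P=1/5, Q=4/5)
  d_1[P] = 1/5*3/10 + 4/5*1/2 = 23/50
  d_1[Q] = 1/5*7/10 + 4/5*1/2 = 27/50
d_1 = (P=23/50, Q=27/50)
  d_2[P] = 23/50*3/10 + 27/50*1/2 = 51/125
  d_2[Q] = 23/50*7/10 + 27/50*1/2 = 74/125
d_2 = (P=51/125, Q=74/125)
  d_3[P] = 51/125*3/10 + 74/125*1/2 = 523/1250
  d_3[Q] = 51/125*7/10 + 74/125*1/2 = 727/1250
d_3 = (P=523/1250, Q=727/1250)
  d_4[P] = 523/1250*3/10 + 727/1250*1/2 = 1301/3125
  d_4[Q] = 523/1250*7/10 + 727/1250*1/2 = 1824/3125
d_4 = (P=1301/3125, Q=1824/3125)

Answer: 1301/3125 1824/3125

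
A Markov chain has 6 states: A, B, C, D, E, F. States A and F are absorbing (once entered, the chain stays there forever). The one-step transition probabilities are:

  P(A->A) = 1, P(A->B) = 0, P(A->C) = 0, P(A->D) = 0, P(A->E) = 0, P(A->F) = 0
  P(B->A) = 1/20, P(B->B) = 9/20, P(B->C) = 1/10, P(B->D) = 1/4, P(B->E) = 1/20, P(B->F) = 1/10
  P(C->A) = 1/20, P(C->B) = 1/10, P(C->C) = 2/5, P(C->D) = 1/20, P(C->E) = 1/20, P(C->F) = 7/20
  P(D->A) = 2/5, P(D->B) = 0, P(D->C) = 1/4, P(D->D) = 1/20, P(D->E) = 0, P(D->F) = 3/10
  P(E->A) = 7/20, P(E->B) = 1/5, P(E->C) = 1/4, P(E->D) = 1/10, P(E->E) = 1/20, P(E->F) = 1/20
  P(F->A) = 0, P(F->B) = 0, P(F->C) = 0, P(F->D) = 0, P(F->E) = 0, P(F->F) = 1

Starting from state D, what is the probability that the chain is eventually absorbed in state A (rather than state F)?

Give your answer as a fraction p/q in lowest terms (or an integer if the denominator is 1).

Let a_i = P(absorbed in A | start in state i).
Boundary conditions: a_A = 1, a_F = 0.
For each transient state i, a_i = sum_j P(i->j) * a_j:
  a_B = 1/20*a_A + 9/20*a_B + 1/10*a_C + 1/4*a_D + 1/20*a_E + 1/10*a_F
  a_C = 1/20*a_A + 1/10*a_B + 2/5*a_C + 1/20*a_D + 1/20*a_E + 7/20*a_F
  a_D = 2/5*a_A + 0*a_B + 1/4*a_C + 1/20*a_D + 0*a_E + 3/10*a_F
  a_E = 7/20*a_A + 1/5*a_B + 1/4*a_C + 1/10*a_D + 1/20*a_E + 1/20*a_F

Substituting a_A = 1 and a_F = 0, rearrange to (I - Q) a = r where r[i] = P(i -> A):
  [11/20, -1/10, -1/4, -1/20] . (a_B, a_C, a_D, a_E) = 1/20
  [-1/10, 3/5, -1/20, -1/20] . (a_B, a_C, a_D, a_E) = 1/20
  [0, -1/4, 19/20, 0] . (a_B, a_C, a_D, a_E) = 2/5
  [-1/5, -1/4, -1/10, 19/20] . (a_B, a_C, a_D, a_E) = 7/20

Solving yields:
  a_B = 4231/10426
  a_C = 4975/20852
  a_D = 10089/20852
  a_E = 11835/20852

Starting state is D, so the absorption probability is a_D = 10089/20852.

Answer: 10089/20852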